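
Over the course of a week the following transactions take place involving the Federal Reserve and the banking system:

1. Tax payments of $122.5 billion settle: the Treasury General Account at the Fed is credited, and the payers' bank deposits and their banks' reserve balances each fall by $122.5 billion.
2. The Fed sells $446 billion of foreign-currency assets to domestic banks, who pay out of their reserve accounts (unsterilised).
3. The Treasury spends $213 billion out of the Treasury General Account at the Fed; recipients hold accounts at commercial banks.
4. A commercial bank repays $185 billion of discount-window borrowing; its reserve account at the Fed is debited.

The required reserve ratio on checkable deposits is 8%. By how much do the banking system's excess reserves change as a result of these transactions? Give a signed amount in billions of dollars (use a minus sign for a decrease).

-$547.74 billion

Government account inflow $122.5 billion: reserves −$122.5B, deposits −$122.5B.
FX sale $446 billion: reserves −$446B, deposits 0.
Government spending $213 billion: reserves +$213B, deposits +$213B.
Discount-window repayment $185 billion: reserves −$185B, deposits 0.
Totals: Δreserves = −$540.5B, Δdeposits = +$90.5B.
Δrequired reserves = 8% × +$90.5B = +$7.24B.
Δexcess reserves = Δreserves − Δrequired = −$540.5B − (+$7.24B) = -$547.74 billion.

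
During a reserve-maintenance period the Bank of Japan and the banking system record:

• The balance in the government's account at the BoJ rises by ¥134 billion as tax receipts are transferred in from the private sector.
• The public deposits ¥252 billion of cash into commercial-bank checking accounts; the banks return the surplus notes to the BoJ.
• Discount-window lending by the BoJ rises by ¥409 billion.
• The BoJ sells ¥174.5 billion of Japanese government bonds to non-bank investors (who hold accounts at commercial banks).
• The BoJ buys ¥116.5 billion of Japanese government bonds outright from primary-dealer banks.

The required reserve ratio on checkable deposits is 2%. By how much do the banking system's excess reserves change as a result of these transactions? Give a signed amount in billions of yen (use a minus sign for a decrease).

Government account inflow ¥134 billion: reserves −¥134B, deposits −¥134B.
Currency deposit ¥252 billion: reserves +¥252B, deposits +¥252B.
Discount-window loan ¥409 billion: reserves +¥409B, deposits 0.
Asset sale (to non-banks) ¥174.5 billion: reserves −¥174.5B, deposits −¥174.5B.
OMO purchase (from banks) ¥116.5 billion: reserves +¥116.5B, deposits 0.
Totals: Δreserves = +¥469B, Δdeposits = −¥56.5B.
Δrequired reserves = 2% × −¥56.5B = −¥1.13B.
Δexcess reserves = Δreserves − Δrequired = +¥469B − (−¥1.13B) = +¥470.13 billion.

+¥470.13 billion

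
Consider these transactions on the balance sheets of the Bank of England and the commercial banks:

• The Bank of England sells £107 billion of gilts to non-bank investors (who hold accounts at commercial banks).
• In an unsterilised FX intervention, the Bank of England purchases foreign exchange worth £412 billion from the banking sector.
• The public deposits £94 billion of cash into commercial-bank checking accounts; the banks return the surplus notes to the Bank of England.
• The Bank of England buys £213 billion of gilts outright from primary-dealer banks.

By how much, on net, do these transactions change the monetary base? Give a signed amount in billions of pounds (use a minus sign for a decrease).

Asset sale (to non-banks) £107 billion: Bank of England balance sheet contracts → −£107B.
FX purchase £412 billion: Bank of England balance sheet expands → +£412B.
Currency deposit £94 billion: just a shift between currency and reserves — both are base money → 0.
OMO purchase (from banks) £213 billion: Bank of England balance sheet expands → +£213B.
Net: −107 + 412 + 0 + 213 = +£518 billion.

+£518 billion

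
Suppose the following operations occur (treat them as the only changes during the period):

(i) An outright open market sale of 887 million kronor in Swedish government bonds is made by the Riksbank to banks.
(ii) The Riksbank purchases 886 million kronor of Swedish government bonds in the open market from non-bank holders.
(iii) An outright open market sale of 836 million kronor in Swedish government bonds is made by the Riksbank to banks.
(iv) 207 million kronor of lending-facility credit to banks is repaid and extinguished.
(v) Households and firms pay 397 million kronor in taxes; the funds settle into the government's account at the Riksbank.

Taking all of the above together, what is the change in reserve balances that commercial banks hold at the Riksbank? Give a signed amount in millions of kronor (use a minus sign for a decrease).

Riksbank balance sheet:
  Assets:      Securities −837M, Loans to banks −207M
  Liabilities: Bank reserves −1441M, Government deposits +397M
So the change in reserve balances that commercial banks hold at the Riksbank is -1441 million.

-1441 million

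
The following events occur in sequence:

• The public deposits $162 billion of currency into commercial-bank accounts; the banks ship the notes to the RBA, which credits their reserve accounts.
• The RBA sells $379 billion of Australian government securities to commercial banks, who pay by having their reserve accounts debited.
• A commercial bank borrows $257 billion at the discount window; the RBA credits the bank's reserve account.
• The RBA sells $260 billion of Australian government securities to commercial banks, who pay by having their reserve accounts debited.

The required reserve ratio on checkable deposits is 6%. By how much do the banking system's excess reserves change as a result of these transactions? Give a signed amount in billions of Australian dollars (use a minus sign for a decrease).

Currency deposit $162 billion: reserves +$162B, deposits +$162B.
OMO sale (to banks) $379 billion: reserves −$379B, deposits 0.
Discount-window loan $257 billion: reserves +$257B, deposits 0.
OMO sale (to banks) $260 billion: reserves −$260B, deposits 0.
Totals: Δreserves = −$220B, Δdeposits = +$162B.
Δrequired reserves = 6% × +$162B = +$9.72B.
Δexcess reserves = Δreserves − Δrequired = −$220B − (+$9.72B) = -$229.72 billion.

-$229.72 billion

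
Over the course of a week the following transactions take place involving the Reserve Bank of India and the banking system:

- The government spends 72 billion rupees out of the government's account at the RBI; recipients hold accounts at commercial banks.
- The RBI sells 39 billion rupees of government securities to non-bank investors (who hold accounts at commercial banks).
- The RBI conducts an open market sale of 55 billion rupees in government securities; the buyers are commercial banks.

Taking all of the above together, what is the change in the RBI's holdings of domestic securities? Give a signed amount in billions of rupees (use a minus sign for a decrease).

Government spending 72 billion rupees: the RBI's securities portfolio is untouched → 0.
Asset sale (to non-banks) 39 billion rupees: securities removed from the RBI's portfolio → −39B.
OMO sale (to banks) 55 billion rupees: securities removed from the RBI's portfolio → −55B.
Net: 0 − 39 − 55 = -94 billion.

-94 billion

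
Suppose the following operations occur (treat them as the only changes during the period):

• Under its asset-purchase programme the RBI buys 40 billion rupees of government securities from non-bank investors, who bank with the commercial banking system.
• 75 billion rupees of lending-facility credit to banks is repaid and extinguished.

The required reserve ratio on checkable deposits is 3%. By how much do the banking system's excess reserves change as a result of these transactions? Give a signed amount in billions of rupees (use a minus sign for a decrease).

-36.2 billion

Asset purchase (from non-banks) 40 billion rupees: reserves +40B, deposits +40B.
Discount-window repayment 75 billion rupees: reserves −75B, deposits 0.
Totals: Δreserves = −35B, Δdeposits = +40B.
Δrequired reserves = 3% × +40B = +1.2B.
Δexcess reserves = Δreserves − Δrequired = −35B − (+1.2B) = -36.2 billion.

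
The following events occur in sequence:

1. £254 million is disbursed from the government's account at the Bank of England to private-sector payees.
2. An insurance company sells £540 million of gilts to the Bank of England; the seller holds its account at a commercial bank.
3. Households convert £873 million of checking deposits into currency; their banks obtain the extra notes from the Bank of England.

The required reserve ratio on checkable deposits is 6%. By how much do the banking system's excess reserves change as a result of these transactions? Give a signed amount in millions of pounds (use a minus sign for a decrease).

Government spending £254 million: reserves +£254M, deposits +£254M.
Asset purchase (from non-banks) £540 million: reserves +£540M, deposits +£540M.
Currency withdrawal £873 million: reserves −£873M, deposits −£873M.
Totals: Δreserves = −£79M, Δdeposits = −£79M.
Δrequired reserves = 6% × −£79M = −£4.74M.
Δexcess reserves = Δreserves − Δrequired = −£79M − (−£4.74M) = -£74.26 million.

-£74.26 million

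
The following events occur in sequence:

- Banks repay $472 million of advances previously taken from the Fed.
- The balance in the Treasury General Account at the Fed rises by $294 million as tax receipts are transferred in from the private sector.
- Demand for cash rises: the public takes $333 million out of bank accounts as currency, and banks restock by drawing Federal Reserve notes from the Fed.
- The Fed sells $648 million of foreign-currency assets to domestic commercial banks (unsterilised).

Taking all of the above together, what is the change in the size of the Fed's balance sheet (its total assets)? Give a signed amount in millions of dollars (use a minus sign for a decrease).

-$1120 million

Fed balance sheet:
  Assets:      Loans to banks −$472M, Foreign assets −$648M
  Liabilities: Bank reserves −$1747M, Currency in circulation +$333M, Government deposits +$294M
Commercial banking system:
  Assets:      Reserves at CB −$1747M, Foreign assets +$648M
  Liabilities: Checkable deposits −$627M, Borrowings from CB −$472M
Change in total Fed assets = -$1120 million.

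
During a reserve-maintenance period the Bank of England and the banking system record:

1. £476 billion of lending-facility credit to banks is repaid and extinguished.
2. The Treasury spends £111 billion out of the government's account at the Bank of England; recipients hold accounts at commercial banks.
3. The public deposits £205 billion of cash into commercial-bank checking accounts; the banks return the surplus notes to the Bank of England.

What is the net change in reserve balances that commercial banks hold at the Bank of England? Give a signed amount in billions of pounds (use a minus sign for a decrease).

Discount-window repayment £476 billion: repayment is debited from reserves → −£476B.
Government spending £111 billion: government payments flow into bank reserve accounts → +£111B.
Currency deposit £205 billion: returned notes are swapped for reserve credit → +£205B.
Net: −476 + 111 + 205 = -£160 billion.

-£160 billion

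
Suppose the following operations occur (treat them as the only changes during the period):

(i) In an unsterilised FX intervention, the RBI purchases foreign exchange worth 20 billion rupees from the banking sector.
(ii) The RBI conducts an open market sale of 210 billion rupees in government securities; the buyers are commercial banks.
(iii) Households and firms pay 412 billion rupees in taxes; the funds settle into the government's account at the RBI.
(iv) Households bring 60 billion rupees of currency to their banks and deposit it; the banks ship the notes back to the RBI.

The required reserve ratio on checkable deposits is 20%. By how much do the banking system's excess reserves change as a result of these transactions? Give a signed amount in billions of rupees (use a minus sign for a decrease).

FX purchase 20 billion rupees: reserves +20B, deposits 0.
OMO sale (to banks) 210 billion rupees: reserves −210B, deposits 0.
Government account inflow 412 billion rupees: reserves −412B, deposits −412B.
Currency deposit 60 billion rupees: reserves +60B, deposits +60B.
Totals: Δreserves = −542B, Δdeposits = −352B.
Δrequired reserves = 20% × −352B = −70.4B.
Δexcess reserves = Δreserves − Δrequired = −542B − (−70.4B) = -471.6 billion.

-471.6 billion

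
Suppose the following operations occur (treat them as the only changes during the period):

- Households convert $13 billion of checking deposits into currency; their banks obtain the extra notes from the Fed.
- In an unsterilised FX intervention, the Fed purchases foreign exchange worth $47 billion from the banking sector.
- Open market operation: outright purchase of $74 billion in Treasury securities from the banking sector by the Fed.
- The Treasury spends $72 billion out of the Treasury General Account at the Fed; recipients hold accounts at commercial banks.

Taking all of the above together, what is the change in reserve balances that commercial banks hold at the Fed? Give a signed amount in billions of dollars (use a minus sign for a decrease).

Currency withdrawal $13 billion: banks swap reserves for currency → −$13B.
FX purchase $47 billion: the Fed pays by crediting reserve accounts → +$47B.
OMO purchase (from banks) $74 billion: the Fed pays by crediting reserve accounts → +$74B.
Government spending $72 billion: government payments flow into bank reserve accounts → +$72B.
Net: −13 + 47 + 74 + 72 = +$180 billion.

+$180 billion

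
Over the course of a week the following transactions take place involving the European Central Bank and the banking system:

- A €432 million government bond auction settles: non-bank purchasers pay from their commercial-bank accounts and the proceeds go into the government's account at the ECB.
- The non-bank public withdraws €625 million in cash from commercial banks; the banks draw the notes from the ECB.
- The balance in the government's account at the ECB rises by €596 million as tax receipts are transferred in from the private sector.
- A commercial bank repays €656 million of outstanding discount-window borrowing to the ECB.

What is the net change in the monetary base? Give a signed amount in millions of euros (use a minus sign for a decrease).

-€1684 million

ECB balance sheet:
  Assets:      Loans to banks −€656M
  Liabilities: Bank reserves −€2309M, Currency in circulation +€625M, Government deposits +€1028M
Monetary base = currency + reserves: +€625M + (−€2309M) = -€1684 million.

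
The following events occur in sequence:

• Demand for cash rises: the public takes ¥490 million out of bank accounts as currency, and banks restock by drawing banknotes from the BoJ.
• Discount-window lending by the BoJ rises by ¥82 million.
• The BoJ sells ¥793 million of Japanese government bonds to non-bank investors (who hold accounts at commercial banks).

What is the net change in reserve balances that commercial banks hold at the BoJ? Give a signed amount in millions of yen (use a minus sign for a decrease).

-¥1201 million

BoJ balance sheet:
  Assets:      Securities −¥793M, Loans to banks +¥82M
  Liabilities: Bank reserves −¥1201M, Currency in circulation +¥490M
Commercial banking system:
  Assets:      Reserves at CB −¥1201M
  Liabilities: Checkable deposits −¥1283M, Borrowings from CB +¥82M
So the change in reserve balances that commercial banks hold at the BoJ is -¥1201 million.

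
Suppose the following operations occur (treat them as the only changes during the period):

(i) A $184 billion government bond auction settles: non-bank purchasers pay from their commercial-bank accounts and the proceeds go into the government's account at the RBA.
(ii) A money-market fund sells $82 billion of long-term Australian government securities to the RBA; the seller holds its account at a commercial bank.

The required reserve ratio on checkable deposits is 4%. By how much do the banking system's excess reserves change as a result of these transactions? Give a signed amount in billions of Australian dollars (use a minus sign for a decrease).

Government account inflow $184 billion: reserves −$184B, deposits −$184B.
Asset purchase (from non-banks) $82 billion: reserves +$82B, deposits +$82B.
Totals: Δreserves = −$102B, Δdeposits = −$102B.
Δrequired reserves = 4% × −$102B = −$4.08B.
Δexcess reserves = Δreserves − Δrequired = −$102B − (−$4.08B) = -$97.92 billion.

-$97.92 billion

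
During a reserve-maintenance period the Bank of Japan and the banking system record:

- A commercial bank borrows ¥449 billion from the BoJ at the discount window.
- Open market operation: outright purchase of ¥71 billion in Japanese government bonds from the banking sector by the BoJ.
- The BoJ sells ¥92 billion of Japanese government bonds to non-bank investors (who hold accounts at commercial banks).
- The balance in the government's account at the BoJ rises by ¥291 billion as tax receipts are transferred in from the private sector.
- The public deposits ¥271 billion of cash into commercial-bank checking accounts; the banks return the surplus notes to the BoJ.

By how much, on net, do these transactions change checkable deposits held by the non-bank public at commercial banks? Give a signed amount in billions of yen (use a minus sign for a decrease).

BoJ balance sheet:
  Assets:      Securities −¥21B, Loans to banks +¥449B
  Liabilities: Bank reserves +¥408B, Currency in circulation −¥271B, Government deposits +¥291B
Commercial banking system:
  Assets:      Reserves at CB +¥408B, Securities −¥71B
  Liabilities: Checkable deposits −¥112B, Borrowings from CB +¥449B
So the change in checkable deposits held by the non-bank public at commercial banks is -¥112 billion.

-¥112 billion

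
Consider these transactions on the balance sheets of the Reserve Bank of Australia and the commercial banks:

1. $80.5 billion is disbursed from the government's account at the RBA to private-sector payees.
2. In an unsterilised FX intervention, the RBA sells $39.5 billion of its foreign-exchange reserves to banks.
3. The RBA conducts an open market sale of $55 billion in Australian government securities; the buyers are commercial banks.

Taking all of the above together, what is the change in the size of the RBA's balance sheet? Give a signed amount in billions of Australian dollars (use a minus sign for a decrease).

-$94.5 billion

Government spending $80.5 billion: only the composition of liabilities changes → 0.
FX sale $39.5 billion: an RBA asset is shed → −$39.5B.
OMO sale (to banks) $55 billion: an RBA asset is shed → −$55B.
Net: 0 − 39.5 − 55 = -$94.5 billion.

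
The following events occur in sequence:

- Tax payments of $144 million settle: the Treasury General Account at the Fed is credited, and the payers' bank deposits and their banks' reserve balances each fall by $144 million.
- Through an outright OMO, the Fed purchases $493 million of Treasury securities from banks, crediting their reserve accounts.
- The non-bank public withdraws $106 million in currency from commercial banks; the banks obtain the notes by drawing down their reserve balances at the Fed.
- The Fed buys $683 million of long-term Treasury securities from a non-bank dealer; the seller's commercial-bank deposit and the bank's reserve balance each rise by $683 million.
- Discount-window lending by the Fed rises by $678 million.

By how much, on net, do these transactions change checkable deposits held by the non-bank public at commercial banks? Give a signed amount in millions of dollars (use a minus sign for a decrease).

+$433 million

Fed balance sheet:
  Assets:      Securities +$1176M, Loans to banks +$678M
  Liabilities: Bank reserves +$1604M, Currency in circulation +$106M, Government deposits +$144M
Commercial banking system:
  Assets:      Reserves at CB +$1604M, Securities −$493M
  Liabilities: Checkable deposits +$433M, Borrowings from CB +$678M
So the change in checkable deposits held by the non-bank public at commercial banks is +$433 million.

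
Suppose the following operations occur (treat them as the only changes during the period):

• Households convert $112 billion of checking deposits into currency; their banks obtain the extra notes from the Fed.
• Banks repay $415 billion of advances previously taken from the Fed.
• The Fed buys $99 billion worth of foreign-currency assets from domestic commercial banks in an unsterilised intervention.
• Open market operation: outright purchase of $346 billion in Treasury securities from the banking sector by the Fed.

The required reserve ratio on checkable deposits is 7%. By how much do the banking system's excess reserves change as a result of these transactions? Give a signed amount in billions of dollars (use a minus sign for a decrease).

-$74.16 billion

Currency withdrawal $112 billion: reserves −$112B, deposits −$112B.
Discount-window repayment $415 billion: reserves −$415B, deposits 0.
FX purchase $99 billion: reserves +$99B, deposits 0.
OMO purchase (from banks) $346 billion: reserves +$346B, deposits 0.
Totals: Δreserves = −$82B, Δdeposits = −$112B.
Δrequired reserves = 7% × −$112B = −$7.84B.
Δexcess reserves = Δreserves − Δrequired = −$82B − (−$7.84B) = -$74.16 billion.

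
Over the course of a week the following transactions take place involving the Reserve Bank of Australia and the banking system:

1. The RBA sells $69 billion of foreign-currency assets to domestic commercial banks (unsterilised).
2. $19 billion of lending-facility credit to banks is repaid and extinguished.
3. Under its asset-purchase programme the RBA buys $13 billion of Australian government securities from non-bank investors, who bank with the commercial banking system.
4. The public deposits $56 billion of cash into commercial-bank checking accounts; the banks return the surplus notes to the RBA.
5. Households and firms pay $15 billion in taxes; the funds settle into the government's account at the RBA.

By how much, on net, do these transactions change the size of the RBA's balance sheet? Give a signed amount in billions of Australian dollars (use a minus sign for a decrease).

FX sale $69 billion: an RBA asset is shed → −$69B.
Discount-window repayment $19 billion: an RBA asset is shed → −$19B.
Asset purchase (from non-banks) $13 billion: an RBA asset is acquired → +$13B.
Currency deposit $56 billion: only the composition of liabilities changes → 0.
Government account inflow $15 billion: only the composition of liabilities changes → 0.
Net: −69 − 19 + 13 + 0 + 0 = -$75 billion.

-$75 billion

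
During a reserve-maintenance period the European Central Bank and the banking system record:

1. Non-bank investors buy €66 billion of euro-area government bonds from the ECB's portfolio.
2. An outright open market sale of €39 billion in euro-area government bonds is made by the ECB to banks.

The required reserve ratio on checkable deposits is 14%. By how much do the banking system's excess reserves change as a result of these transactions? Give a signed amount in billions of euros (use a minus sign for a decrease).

Asset sale (to non-banks) €66 billion: reserves −€66B, deposits −€66B.
OMO sale (to banks) €39 billion: reserves −€39B, deposits 0.
Totals: Δreserves = −€105B, Δdeposits = −€66B.
Δrequired reserves = 14% × −€66B = −€9.24B.
Δexcess reserves = Δreserves − Δrequired = −€105B − (−€9.24B) = -€95.76 billion.

-€95.76 billion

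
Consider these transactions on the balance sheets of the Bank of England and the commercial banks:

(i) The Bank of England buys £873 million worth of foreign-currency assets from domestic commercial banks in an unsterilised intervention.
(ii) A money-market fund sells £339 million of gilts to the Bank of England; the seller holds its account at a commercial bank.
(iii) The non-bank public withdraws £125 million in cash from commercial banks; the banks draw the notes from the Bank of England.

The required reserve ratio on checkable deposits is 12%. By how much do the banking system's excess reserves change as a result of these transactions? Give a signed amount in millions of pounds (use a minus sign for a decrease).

FX purchase £873 million: reserves +£873M, deposits 0.
Asset purchase (from non-banks) £339 million: reserves +£339M, deposits +£339M.
Currency withdrawal £125 million: reserves −£125M, deposits −£125M.
Totals: Δreserves = +£1087M, Δdeposits = +£214M.
Δrequired reserves = 12% × +£214M = +£25.68M.
Δexcess reserves = Δreserves − Δrequired = +£1087M − (+£25.68M) = +£1061.32 million.

+£1061.32 million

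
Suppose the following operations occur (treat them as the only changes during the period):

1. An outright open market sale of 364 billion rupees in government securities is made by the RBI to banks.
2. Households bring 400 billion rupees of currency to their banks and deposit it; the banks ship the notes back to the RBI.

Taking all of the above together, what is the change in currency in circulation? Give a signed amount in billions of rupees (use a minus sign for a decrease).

-400 billion

OMO sale (to banks) 364 billion rupees: no currency enters or leaves circulation → 0.
Currency deposit 400 billion rupees: notes return to the central bank → −400B.
Net: 0 − 400 = -400 billion.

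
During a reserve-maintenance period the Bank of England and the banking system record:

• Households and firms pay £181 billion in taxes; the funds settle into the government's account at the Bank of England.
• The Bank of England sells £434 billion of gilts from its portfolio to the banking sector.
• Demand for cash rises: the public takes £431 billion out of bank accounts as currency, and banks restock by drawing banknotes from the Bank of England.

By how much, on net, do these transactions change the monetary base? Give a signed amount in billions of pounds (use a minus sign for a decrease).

Government account inflow £181 billion: reserves shift to a non-base liability → −£181B.
OMO sale (to banks) £434 billion: Bank of England balance sheet contracts → −£434B.
Currency withdrawal £431 billion: just a shift between currency and reserves — both are base money → 0.
Net: −181 − 434 + 0 = -£615 billion.

-£615 billion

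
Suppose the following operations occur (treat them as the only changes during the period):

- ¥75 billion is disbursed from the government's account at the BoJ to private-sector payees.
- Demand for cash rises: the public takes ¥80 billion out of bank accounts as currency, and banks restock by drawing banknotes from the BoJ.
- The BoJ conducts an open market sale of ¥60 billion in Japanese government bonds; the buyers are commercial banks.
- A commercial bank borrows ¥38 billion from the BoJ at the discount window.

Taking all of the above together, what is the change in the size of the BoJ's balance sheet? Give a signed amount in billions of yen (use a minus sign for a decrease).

-¥22 billion

Government spending ¥75 billion: only the composition of liabilities changes → 0.
Currency withdrawal ¥80 billion: only the composition of liabilities changes → 0.
OMO sale (to banks) ¥60 billion: a BoJ asset is shed → −¥60B.
Discount-window loan ¥38 billion: a BoJ asset is acquired → +¥38B.
Net: 0 + 0 − 60 + 38 = -¥22 billion.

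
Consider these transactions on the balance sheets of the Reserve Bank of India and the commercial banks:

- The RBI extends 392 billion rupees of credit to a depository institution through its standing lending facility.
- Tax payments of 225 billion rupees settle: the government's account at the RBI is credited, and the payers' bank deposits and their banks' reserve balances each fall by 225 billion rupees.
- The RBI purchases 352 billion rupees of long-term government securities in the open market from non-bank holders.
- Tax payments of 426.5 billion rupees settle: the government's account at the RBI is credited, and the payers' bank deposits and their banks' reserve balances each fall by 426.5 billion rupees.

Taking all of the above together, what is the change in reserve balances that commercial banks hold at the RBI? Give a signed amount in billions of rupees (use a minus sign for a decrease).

Discount-window loan 392 billion rupees: the loan is credited to the bank's reserve account → +392B.
Government account inflow 225 billion rupees: funds move from bank reserves into the government account → −225B.
Asset purchase (from non-banks) 352 billion rupees: the RBI pays by crediting reserve accounts → +352B.
Government account inflow 426.5 billion rupees: funds move from bank reserves into the government account → −426.5B.
Net: 392 − 225 + 352 − 426.5 = +92.5 billion.

+92.5 billion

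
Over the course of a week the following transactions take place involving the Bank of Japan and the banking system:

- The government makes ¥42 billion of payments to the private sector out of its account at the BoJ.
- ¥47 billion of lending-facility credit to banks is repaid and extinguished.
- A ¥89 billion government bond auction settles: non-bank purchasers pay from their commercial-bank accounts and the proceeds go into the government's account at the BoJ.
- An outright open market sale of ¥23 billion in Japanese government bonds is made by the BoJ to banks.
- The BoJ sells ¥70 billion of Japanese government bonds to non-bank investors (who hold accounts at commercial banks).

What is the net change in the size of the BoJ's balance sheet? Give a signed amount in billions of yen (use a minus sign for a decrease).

-¥140 billion

BoJ balance sheet:
  Assets:      Securities −¥93B, Loans to banks −¥47B
  Liabilities: Bank reserves −¥187B, Government deposits +¥47B
Commercial banking system:
  Assets:      Reserves at CB −¥187B, Securities +¥23B
  Liabilities: Checkable deposits −¥117B, Borrowings from CB −¥47B
Change in total BoJ assets = -¥140 billion.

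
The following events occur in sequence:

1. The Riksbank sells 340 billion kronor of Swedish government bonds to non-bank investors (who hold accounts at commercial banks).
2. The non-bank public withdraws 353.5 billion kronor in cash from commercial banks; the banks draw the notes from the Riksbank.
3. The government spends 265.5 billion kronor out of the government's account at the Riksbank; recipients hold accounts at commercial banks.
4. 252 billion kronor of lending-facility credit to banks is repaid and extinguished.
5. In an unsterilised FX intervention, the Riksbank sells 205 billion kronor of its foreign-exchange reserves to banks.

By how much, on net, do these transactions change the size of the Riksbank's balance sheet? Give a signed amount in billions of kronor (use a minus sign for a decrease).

Riksbank balance sheet:
  Assets:      Securities −340B, Loans to banks −252B, Foreign assets −205B
  Liabilities: Bank reserves −885B, Currency in circulation +353.5B, Government deposits −265.5B
Commercial banking system:
  Assets:      Reserves at CB −885B, Foreign assets +205B
  Liabilities: Checkable deposits −428B, Borrowings from CB −252B
Change in total Riksbank assets = -797 billion.

-797 billion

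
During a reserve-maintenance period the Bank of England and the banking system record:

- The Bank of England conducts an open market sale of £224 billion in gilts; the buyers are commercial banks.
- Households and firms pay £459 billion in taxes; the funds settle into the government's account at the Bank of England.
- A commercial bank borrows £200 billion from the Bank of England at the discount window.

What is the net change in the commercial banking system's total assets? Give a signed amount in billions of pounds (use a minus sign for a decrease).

Bank of England balance sheet:
  Assets:      Securities −£224B, Loans to banks +£200B
  Liabilities: Bank reserves −£483B, Government deposits +£459B
Commercial banking system:
  Assets:      Reserves at CB −£483B, Securities +£224B
  Liabilities: Checkable deposits −£459B, Borrowings from CB +£200B
Change in total bank assets = -£259 billion.

-£259 billion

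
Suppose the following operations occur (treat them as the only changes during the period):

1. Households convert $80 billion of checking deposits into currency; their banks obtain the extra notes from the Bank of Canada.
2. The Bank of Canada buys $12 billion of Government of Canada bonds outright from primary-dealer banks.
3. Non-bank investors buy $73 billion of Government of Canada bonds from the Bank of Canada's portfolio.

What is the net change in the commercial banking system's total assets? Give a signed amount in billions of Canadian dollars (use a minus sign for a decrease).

-$153 billion

Currency withdrawal $80 billion: bank balance sheets shrink → −$80B.
OMO purchase (from banks) $12 billion: just an asset swap on bank balance sheets → 0.
Asset sale (to non-banks) $73 billion: bank balance sheets shrink → −$73B.
Net: −80 + 0 − 73 = -$153 billion.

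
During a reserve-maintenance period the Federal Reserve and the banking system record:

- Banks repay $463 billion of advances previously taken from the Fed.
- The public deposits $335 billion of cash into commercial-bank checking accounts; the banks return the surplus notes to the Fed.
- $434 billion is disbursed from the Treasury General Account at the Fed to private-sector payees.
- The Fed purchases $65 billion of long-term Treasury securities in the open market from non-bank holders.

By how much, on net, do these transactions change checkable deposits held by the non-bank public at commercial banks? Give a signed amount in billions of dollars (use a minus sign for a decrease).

+$834 billion

Discount-window repayment $463 billion: the counterparty is a bank, so public deposits are unchanged → 0.
Currency deposit $335 billion: non-bank counterparties' bank balances rise → +$335B.
Government spending $434 billion: non-bank counterparties' bank balances rise → +$434B.
Asset purchase (from non-banks) $65 billion: non-bank counterparties' bank balances rise → +$65B.
Net: 0 + 335 + 434 + 65 = +$834 billion.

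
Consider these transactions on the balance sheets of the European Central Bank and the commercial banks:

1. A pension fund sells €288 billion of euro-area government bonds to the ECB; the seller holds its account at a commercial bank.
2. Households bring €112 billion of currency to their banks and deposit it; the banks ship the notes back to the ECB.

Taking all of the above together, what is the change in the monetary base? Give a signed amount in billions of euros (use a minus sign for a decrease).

Asset purchase (from non-banks) €288 billion: ECB balance sheet expands → +€288B.
Currency deposit €112 billion: just a shift between currency and reserves — both are base money → 0.
Net: 288 + 0 = +€288 billion.

+€288 billion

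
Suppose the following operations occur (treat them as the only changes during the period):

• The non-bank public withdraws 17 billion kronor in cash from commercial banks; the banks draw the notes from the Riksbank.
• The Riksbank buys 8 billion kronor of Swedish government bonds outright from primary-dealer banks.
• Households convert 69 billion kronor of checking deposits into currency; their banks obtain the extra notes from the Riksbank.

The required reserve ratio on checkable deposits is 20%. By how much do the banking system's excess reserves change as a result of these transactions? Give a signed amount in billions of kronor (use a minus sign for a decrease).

-60.8 billion

Currency withdrawal 17 billion kronor: reserves −17B, deposits −17B.
OMO purchase (from banks) 8 billion kronor: reserves +8B, deposits 0.
Currency withdrawal 69 billion kronor: reserves −69B, deposits −69B.
Totals: Δreserves = −78B, Δdeposits = −86B.
Δrequired reserves = 20% × −86B = −17.2B.
Δexcess reserves = Δreserves − Δrequired = −78B − (−17.2B) = -60.8 billion.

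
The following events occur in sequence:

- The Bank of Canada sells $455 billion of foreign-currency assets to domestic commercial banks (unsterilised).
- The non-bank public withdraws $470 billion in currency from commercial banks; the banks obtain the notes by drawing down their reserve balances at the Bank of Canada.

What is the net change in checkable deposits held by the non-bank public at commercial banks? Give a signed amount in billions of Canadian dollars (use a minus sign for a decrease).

Bank of Canada balance sheet:
  Assets:      Foreign assets −$455B
  Liabilities: Bank reserves −$925B, Currency in circulation +$470B
Commercial banking system:
  Assets:      Reserves at CB −$925B, Foreign assets +$455B
  Liabilities: Checkable deposits −$470B
So the change in checkable deposits held by the non-bank public at commercial banks is -$470 billion.

-$470 billion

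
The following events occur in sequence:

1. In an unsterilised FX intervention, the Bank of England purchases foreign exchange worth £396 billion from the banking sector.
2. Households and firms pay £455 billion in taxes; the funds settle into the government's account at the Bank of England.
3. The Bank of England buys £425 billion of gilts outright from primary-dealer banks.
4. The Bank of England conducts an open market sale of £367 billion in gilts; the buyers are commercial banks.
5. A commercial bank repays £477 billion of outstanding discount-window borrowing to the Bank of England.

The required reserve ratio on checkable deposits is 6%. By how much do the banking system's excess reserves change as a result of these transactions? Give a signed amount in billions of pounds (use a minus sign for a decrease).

FX purchase £396 billion: reserves +£396B, deposits 0.
Government account inflow £455 billion: reserves −£455B, deposits −£455B.
OMO purchase (from banks) £425 billion: reserves +£425B, deposits 0.
OMO sale (to banks) £367 billion: reserves −£367B, deposits 0.
Discount-window repayment £477 billion: reserves −£477B, deposits 0.
Totals: Δreserves = −£478B, Δdeposits = −£455B.
Δrequired reserves = 6% × −£455B = −£27.3B.
Δexcess reserves = Δreserves − Δrequired = −£478B − (−£27.3B) = -£450.7 billion.

-£450.7 billion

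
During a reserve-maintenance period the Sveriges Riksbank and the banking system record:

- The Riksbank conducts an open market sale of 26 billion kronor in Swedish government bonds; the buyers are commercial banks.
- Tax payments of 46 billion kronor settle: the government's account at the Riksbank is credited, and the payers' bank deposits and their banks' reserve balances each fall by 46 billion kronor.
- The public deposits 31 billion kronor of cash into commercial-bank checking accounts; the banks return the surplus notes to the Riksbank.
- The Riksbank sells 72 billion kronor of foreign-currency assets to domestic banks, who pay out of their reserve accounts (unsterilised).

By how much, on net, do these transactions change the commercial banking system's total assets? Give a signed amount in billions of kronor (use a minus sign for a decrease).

-15 billion

Riksbank balance sheet:
  Assets:      Securities −26B, Foreign assets −72B
  Liabilities: Bank reserves −113B, Currency in circulation −31B, Government deposits +46B
Commercial banking system:
  Assets:      Reserves at CB −113B, Securities +26B, Foreign assets +72B
  Liabilities: Checkable deposits −15B
Change in total bank assets = -15 billion.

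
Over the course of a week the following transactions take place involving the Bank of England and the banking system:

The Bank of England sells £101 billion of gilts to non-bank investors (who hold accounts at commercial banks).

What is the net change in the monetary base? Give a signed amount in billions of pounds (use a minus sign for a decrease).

-£101 billion

Asset sale (to non-banks) £101 billion: Bank of England balance sheet contracts → −£101B.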